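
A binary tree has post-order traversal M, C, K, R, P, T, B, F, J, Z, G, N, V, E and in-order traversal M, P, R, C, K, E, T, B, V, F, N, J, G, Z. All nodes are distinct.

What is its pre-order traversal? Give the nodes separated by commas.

The last element of post-order is the root; it splits in-order into left and right subtrees.
Root E: left subtree has 5 nodes {M, P, R, C, K}, right has 8 {T, B, V, F, N, J, G, Z}.
  Root P: left subtree has 1 node {M}, right has 3 {R, C, K}.
    Root R: left subtree has 0 nodes { }, right has 2 {C, K}.
      Root K: left subtree has 1 node {C}, right has 0 { }.
  Root V: left subtree has 2 nodes {T, B}, right has 5 {F, N, J, G, Z}.
    Root B: left subtree has 1 node {T}, right has 0 { }.
    Root N: left subtree has 1 node {F}, right has 3 {J, G, Z}.
      Root G: left subtree has 1 node {J}, right has 1 {Z}.

E, P, M, R, K, C, V, B, T, N, F, G, J, Z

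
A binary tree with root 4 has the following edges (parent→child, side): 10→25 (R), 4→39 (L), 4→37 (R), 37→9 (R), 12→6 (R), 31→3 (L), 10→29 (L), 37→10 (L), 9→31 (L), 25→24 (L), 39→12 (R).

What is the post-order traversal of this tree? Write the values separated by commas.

6, 12, 39, 29, 24, 25, 10, 3, 31, 9, 37, 4

Post-order visits the left subtree, then the right subtree, then the node.
At 4: go left to 39.
  At 39: no left child.
  At 39: go right to 12.
    At 12: no left child.
    At 12: go right to 6.
      6 is a leaf — visit 6.
    Visit 12.
  Visit 39.
At 4: go right to 37.
  At 37: go left to 10.
    At 10: go left to 29.
      29 is a leaf — visit 29.
    At 10: go right to 25.
      At 25: go left to 24.
        24 is a leaf — visit 24.
      At 25: no right child.
      Visit 25.
    Visit 10.
  At 37: go right to 9.
    At 9: go left to 31.
      At 31: go left to 3.
        3 is a leaf — visit 3.
      At 31: no right child.
      Visit 31.
    At 9: no right child.
    Visit 9.
  Visit 37.
Visit 4.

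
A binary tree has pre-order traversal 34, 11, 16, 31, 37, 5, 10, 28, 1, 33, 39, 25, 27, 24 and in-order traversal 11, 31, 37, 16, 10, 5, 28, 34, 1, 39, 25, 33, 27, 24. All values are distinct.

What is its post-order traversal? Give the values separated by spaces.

The first element of pre-order is the root; it splits in-order into left and right subtrees.
Root 34: left subtree has 7 nodes {11, 31, 37, 16, 10, 5, 28}, right has 6 {1, 39, 25, 33, 27, 24}.
  Root 11: left subtree has 0 nodes { }, right has 6 {31, 37, 16, 10, 5, 28}.
    Root 16: left subtree has 2 nodes {31, 37}, right has 3 {10, 5, 28}.
      Root 31: left subtree has 0 nodes { }, right has 1 {37}.
      Root 5: left subtree has 1 node {10}, right has 1 {28}.
  Root 1: left subtree has 0 nodes { }, right has 5 {39, 25, 33, 27, 24}.
    Root 33: left subtree has 2 nodes {39, 25}, right has 2 {27, 24}.
      Root 39: left subtree has 0 nodes { }, right has 1 {25}.
      Root 27: left subtree has 0 nodes { }, right has 1 {24}.

37 31 10 28 5 16 11 25 39 24 27 33 1 34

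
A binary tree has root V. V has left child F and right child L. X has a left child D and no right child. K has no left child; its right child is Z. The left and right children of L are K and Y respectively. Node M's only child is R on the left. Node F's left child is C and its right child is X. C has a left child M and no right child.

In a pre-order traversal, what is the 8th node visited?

Pre-order visits the node, then its left subtree, then its right subtree.
Visit V.
At V: go left to F.
  Visit F.
  At F: go left to C.
    Visit C.
    At C: go left to M.
      Visit M.
      At M: go left to R.
        R is a leaf — visit R.
      At M: no right child.
    At C: no right child.
  At F: go right to X.
    Visit X.
    At X: go left to D.
      D is a leaf — visit D.
    At X: no right child.
At V: go right to L.
  Visit L.
  At L: go left to K.
    Visit K.
    At K: no left child.
    At K: go right to Z.
      Z is a leaf — visit Z.
  At L: go right to Y.
    Y is a leaf — visit Y.
Full pre-order sequence: V, F, C, M, R, X, D, L, K, Z, Y.

L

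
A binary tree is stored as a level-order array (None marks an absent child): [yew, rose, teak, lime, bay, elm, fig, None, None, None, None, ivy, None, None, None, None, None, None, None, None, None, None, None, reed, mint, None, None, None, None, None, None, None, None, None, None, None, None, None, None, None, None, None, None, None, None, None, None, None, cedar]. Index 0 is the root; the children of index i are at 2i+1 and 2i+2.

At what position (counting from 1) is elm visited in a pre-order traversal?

Pre-order visits the node, then its left subtree, then its right subtree.
Visit yew.
At yew: go left to rose.
  Visit rose.
  At rose: go left to lime.
    lime is a leaf — visit lime.
  At rose: go right to bay.
    bay is a leaf — visit bay.
At yew: go right to teak.
  Visit teak.
  At teak: go left to elm.
    Visit elm.
    At elm: go left to ivy.
      Visit ivy.
      At ivy: go left to reed.
        Visit reed.
        At reed: no left child.
        At reed: go right to cedar.
          cedar is a leaf — visit cedar.
      At ivy: go right to mint.
        mint is a leaf — visit mint.
    At elm: no right child.
  At teak: go right to fig.
    fig is a leaf — visit fig.
Full pre-order sequence: yew, rose, lime, bay, teak, elm, ivy, reed, cedar, mint, fig.

6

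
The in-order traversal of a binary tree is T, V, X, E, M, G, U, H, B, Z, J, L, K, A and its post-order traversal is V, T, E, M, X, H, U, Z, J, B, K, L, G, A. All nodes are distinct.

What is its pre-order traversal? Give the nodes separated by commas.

The last element of post-order is the root; it splits in-order into left and right subtrees.
Root A: left subtree has 13 nodes {T, V, X, E, M, G, U, H, B, Z, J, L, K}, right has 0 { }.
  Root G: left subtree has 5 nodes {T, V, X, E, M}, right has 7 {U, H, B, Z, J, L, K}.
    Root X: left subtree has 2 nodes {T, V}, right has 2 {E, M}.
      Root T: left subtree has 0 nodes { }, right has 1 {V}.
      Root M: left subtree has 1 node {E}, right has 0 { }.
    Root L: left subtree has 5 nodes {U, H, B, Z, J}, right has 1 {K}.
      Root B: left subtree has 2 nodes {U, H}, right has 2 {Z, J}.
        Root U: left subtree has 0 nodes { }, right has 1 {H}.
        Root J: left subtree has 1 node {Z}, right has 0 { }.

A, G, X, T, V, M, E, L, B, U, H, J, Z, K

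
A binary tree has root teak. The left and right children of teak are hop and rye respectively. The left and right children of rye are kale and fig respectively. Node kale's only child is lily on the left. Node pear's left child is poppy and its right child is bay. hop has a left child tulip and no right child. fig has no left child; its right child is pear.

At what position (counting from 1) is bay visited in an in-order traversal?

10

In-order visits the left subtree, then the node, then the right subtree.
At teak: go left to hop.
  At hop: go left to tulip.
    tulip is a leaf — visit tulip.
  Visit hop.
  At hop: no right child.
Visit teak.
At teak: go right to rye.
  At rye: go left to kale.
    At kale: go left to lily.
      lily is a leaf — visit lily.
    Visit kale.
    At kale: no right child.
  Visit rye.
  At rye: go right to fig.
    At fig: no left child.
    Visit fig.
    At fig: go right to pear.
      At pear: go left to poppy.
        poppy is a leaf — visit poppy.
      Visit pear.
      At pear: go right to bay.
        bay is a leaf — visit bay.
Full in-order sequence: tulip, hop, teak, lily, kale, rye, fig, poppy, pear, bay.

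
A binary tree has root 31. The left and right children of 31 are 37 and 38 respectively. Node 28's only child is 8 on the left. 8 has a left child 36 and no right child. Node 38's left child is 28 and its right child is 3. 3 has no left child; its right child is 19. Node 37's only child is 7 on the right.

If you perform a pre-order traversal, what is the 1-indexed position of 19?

9

Pre-order visits the node, then its left subtree, then its right subtree.
Visit 31.
At 31: go left to 37.
  Visit 37.
  At 37: no left child.
  At 37: go right to 7.
    7 is a leaf — visit 7.
At 31: go right to 38.
  Visit 38.
  At 38: go left to 28.
    Visit 28.
    At 28: go left to 8.
      Visit 8.
      At 8: go left to 36.
        36 is a leaf — visit 36.
      At 8: no right child.
    At 28: no right child.
  At 38: go right to 3.
    Visit 3.
    At 3: no left child.
    At 3: go right to 19.
      19 is a leaf — visit 19.
Full pre-order sequence: 31, 37, 7, 38, 28, 8, 36, 3, 19.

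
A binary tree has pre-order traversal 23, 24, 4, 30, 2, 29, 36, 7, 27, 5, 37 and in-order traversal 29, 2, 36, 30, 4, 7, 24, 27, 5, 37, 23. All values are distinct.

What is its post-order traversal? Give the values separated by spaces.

The first element of pre-order is the root; it splits in-order into left and right subtrees.
Root 23: left subtree has 10 nodes {29, 2, 36, 30, 4, 7, 24, 27, 5, 37}, right has 0 { }.
  Root 24: left subtree has 6 nodes {29, 2, 36, 30, 4, 7}, right has 3 {27, 5, 37}.
    Root 4: left subtree has 4 nodes {29, 2, 36, 30}, right has 1 {7}.
      Root 30: left subtree has 3 nodes {29, 2, 36}, right has 0 { }.
        Root 2: left subtree has 1 node {29}, right has 1 {36}.
    Root 27: left subtree has 0 nodes { }, right has 2 {5, 37}.
      Root 5: left subtree has 0 nodes { }, right has 1 {37}.

29 36 2 30 7 4 37 5 27 24 23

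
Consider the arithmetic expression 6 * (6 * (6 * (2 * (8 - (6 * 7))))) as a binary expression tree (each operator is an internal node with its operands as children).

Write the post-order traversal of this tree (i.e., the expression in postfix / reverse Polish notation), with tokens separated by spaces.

6 6 6 2 8 6 7 * - * * * *

Post-order on an expression tree gives postfix notation: for each operator, emit left operand, right operand, then the operator.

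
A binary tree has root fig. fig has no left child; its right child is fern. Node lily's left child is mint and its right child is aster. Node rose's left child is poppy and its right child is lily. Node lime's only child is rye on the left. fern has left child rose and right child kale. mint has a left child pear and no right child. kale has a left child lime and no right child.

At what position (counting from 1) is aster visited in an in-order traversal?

In-order visits the left subtree, then the node, then the right subtree.
At fig: no left child.
Visit fig.
At fig: go right to fern.
  At fern: go left to rose.
    At rose: go left to poppy.
      poppy is a leaf — visit poppy.
    Visit rose.
    At rose: go right to lily.
      At lily: go left to mint.
        At mint: go left to pear.
          pear is a leaf — visit pear.
        Visit mint.
        At mint: no right child.
      Visit lily.
      At lily: go right to aster.
        aster is a leaf — visit aster.
  Visit fern.
  At fern: go right to kale.
    At kale: go left to lime.
      At lime: go left to rye.
        rye is a leaf — visit rye.
      Visit lime.
      At lime: no right child.
    Visit kale.
    At kale: no right child.
Full in-order sequence: fig, poppy, rose, pear, mint, lily, aster, fern, rye, lime, kale.

7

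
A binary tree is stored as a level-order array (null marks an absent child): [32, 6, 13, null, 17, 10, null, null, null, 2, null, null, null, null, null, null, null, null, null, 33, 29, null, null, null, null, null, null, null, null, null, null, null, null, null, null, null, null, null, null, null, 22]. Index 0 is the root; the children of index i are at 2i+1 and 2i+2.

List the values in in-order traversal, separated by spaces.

6 33 22 2 29 17 32 10 13

In-order visits the left subtree, then the node, then the right subtree.
At 32: go left to 6.
  At 6: no left child.
  Visit 6.
  At 6: go right to 17.
    At 17: go left to 2.
      At 2: go left to 33.
        At 33: no left child.
        Visit 33.
        At 33: go right to 22.
          22 is a leaf — visit 22.
      Visit 2.
      At 2: go right to 29.
        29 is a leaf — visit 29.
    Visit 17.
    At 17: no right child.
Visit 32.
At 32: go right to 13.
  At 13: go left to 10.
    10 is a leaf — visit 10.
  Visit 13.
  At 13: no right child.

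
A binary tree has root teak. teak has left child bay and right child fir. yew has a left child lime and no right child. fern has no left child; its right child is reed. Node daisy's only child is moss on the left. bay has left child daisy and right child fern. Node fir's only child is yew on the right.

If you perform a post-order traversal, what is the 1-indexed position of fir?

Post-order visits the left subtree, then the right subtree, then the node.
At teak: go left to bay.
  At bay: go left to daisy.
    At daisy: go left to moss.
      moss is a leaf — visit moss.
    At daisy: no right child.
    Visit daisy.
  At bay: go right to fern.
    At fern: no left child.
    At fern: go right to reed.
      reed is a leaf — visit reed.
    Visit fern.
  Visit bay.
At teak: go right to fir.
  At fir: no left child.
  At fir: go right to yew.
    At yew: go left to lime.
      lime is a leaf — visit lime.
    At yew: no right child.
    Visit yew.
  Visit fir.
Visit teak.
Full post-order sequence: moss, daisy, reed, fern, bay, lime, yew, fir, teak.

8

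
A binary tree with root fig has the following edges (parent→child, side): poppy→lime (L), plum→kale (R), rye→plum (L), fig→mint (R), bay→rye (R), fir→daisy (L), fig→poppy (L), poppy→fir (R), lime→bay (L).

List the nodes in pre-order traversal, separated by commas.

Pre-order visits the node, then its left subtree, then its right subtree.
Visit fig.
At fig: go left to poppy.
  Visit poppy.
  At poppy: go left to lime.
    Visit lime.
    At lime: go left to bay.
      Visit bay.
      At bay: no left child.
      At bay: go right to rye.
        Visit rye.
        At rye: go left to plum.
          Visit plum.
          At plum: no left child.
          At plum: go right to kale.
            kale is a leaf — visit kale.
        At rye: no right child.
    At lime: no right child.
  At poppy: go right to fir.
    Visit fir.
    At fir: go left to daisy.
      daisy is a leaf — visit daisy.
    At fir: no right child.
At fig: go right to mint.
  mint is a leaf — visit mint.

fig, poppy, lime, bay, rye, plum, kale, fir, daisy, mint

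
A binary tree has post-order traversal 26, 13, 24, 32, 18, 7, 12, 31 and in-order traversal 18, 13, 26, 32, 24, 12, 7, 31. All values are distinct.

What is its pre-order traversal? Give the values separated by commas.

The last element of post-order is the root; it splits in-order into left and right subtrees.
Root 31: left subtree has 7 nodes {18, 13, 26, 32, 24, 12, 7}, right has 0 { }.
  Root 12: left subtree has 5 nodes {18, 13, 26, 32, 24}, right has 1 {7}.
    Root 18: left subtree has 0 nodes { }, right has 4 {13, 26, 32, 24}.
      Root 32: left subtree has 2 nodes {13, 26}, right has 1 {24}.
        Root 13: left subtree has 0 nodes { }, right has 1 {26}.

31, 12, 18, 32, 13, 26, 24, 7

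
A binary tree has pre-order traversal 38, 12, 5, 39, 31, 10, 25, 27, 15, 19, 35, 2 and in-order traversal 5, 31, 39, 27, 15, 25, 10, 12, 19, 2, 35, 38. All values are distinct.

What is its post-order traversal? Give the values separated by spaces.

The first element of pre-order is the root; it splits in-order into left and right subtrees.
Root 38: left subtree has 11 nodes {5, 31, 39, 27, 15, 25, 10, 12, 19, 2, 35}, right has 0 { }.
  Root 12: left subtree has 7 nodes {5, 31, 39, 27, 15, 25, 10}, right has 3 {19, 2, 35}.
    Root 5: left subtree has 0 nodes { }, right has 6 {31, 39, 27, 15, 25, 10}.
      Root 39: left subtree has 1 node {31}, right has 4 {27, 15, 25, 10}.
        Root 10: left subtree has 3 nodes {27, 15, 25}, right has 0 { }.
          Root 25: left subtree has 2 nodes {27, 15}, right has 0 { }.
            Root 27: left subtree has 0 nodes { }, right has 1 {15}.
    Root 19: left subtree has 0 nodes { }, right has 2 {2, 35}.
      Root 35: left subtree has 1 node {2}, right has 0 { }.

31 15 27 25 10 39 5 2 35 19 12 38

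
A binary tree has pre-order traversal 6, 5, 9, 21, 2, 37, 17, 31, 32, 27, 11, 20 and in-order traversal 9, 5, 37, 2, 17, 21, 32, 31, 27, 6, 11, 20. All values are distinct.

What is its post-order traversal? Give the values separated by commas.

9, 37, 17, 2, 32, 27, 31, 21, 5, 20, 11, 6

The first element of pre-order is the root; it splits in-order into left and right subtrees.
Root 6: left subtree has 9 nodes {9, 5, 37, 2, 17, 21, 32, 31, 27}, right has 2 {11, 20}.
  Root 5: left subtree has 1 node {9}, right has 7 {37, 2, 17, 21, 32, 31, 27}.
    Root 21: left subtree has 3 nodes {37, 2, 17}, right has 3 {32, 31, 27}.
      Root 2: left subtree has 1 node {37}, right has 1 {17}.
      Root 31: left subtree has 1 node {32}, right has 1 {27}.
  Root 11: left subtree has 0 nodes { }, right has 1 {20}.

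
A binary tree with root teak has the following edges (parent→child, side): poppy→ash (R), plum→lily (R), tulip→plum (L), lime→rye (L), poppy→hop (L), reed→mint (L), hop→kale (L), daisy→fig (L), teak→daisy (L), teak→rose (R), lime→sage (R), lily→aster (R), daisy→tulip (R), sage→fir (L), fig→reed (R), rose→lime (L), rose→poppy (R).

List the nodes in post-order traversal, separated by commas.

Post-order visits the left subtree, then the right subtree, then the node.
At teak: go left to daisy.
  At daisy: go left to fig.
    At fig: no left child.
    At fig: go right to reed.
      At reed: go left to mint.
        mint is a leaf — visit mint.
      At reed: no right child.
      Visit reed.
    Visit fig.
  At daisy: go right to tulip.
    At tulip: go left to plum.
      At plum: no left child.
      At plum: go right to lily.
        At lily: no left child.
        At lily: go right to aster.
          aster is a leaf — visit aster.
        Visit lily.
      Visit plum.
    At tulip: no right child.
    Visit tulip.
  Visit daisy.
At teak: go right to rose.
  At rose: go left to lime.
    At lime: go left to rye.
      rye is a leaf — visit rye.
    At lime: go right to sage.
      At sage: go left to fir.
        fir is a leaf — visit fir.
      At sage: no right child.
      Visit sage.
    Visit lime.
  At rose: go right to poppy.
    At poppy: go left to hop.
      At hop: go left to kale.
        kale is a leaf — visit kale.
      At hop: no right child.
      Visit hop.
    At poppy: go right to ash.
      ash is a leaf — visit ash.
    Visit poppy.
  Visit rose.
Visit teak.

mint, reed, fig, aster, lily, plum, tulip, daisy, rye, fir, sage, lime, kale, hop, ash, poppy, rose, teak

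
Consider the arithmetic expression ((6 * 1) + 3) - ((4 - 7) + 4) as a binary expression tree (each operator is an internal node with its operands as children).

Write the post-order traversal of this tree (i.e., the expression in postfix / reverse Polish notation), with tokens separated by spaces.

Post-order on an expression tree gives postfix notation: for each operator, emit left operand, right operand, then the operator.

6 1 * 3 + 4 7 - 4 + -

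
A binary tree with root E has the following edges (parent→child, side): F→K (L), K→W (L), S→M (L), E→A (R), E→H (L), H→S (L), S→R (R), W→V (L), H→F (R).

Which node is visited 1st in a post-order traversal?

M

Post-order visits the left subtree, then the right subtree, then the node.
At E: go left to H.
  At H: go left to S.
    At S: go left to M.
      M is a leaf — visit M.
    At S: go right to R.
      R is a leaf — visit R.
    Visit S.
  At H: go right to F.
    At F: go left to K.
      At K: go left to W.
        At W: go left to V.
          V is a leaf — visit V.
        At W: no right child.
        Visit W.
      At K: no right child.
      Visit K.
    At F: no right child.
    Visit F.
  Visit H.
At E: go right to A.
  A is a leaf — visit A.
Visit E.
Full post-order sequence: M, R, S, V, W, K, F, H, A, E.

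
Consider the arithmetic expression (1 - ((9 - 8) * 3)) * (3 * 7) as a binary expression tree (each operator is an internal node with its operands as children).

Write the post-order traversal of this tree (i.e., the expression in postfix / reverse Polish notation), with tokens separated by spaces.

Post-order on an expression tree gives postfix notation: for each operator, emit left operand, right operand, then the operator.

1 9 8 - 3 * - 3 7 * *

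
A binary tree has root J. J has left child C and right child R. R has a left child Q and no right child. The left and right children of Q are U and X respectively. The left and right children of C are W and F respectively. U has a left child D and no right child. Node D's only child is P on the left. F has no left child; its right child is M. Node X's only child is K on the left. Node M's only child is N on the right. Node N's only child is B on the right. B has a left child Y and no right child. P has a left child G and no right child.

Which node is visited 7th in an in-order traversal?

In-order visits the left subtree, then the node, then the right subtree.
At J: go left to C.
  At C: go left to W.
    W is a leaf — visit W.
  Visit C.
  At C: go right to F.
    At F: no left child.
    Visit F.
    At F: go right to M.
      At M: no left child.
      Visit M.
      At M: go right to N.
        At N: no left child.
        Visit N.
        At N: go right to B.
          At B: go left to Y.
            Y is a leaf — visit Y.
          Visit B.
          At B: no right child.
Visit J.
At J: go right to R.
  At R: go left to Q.
    At Q: go left to U.
      At U: go left to D.
        At D: go left to P.
          At P: go left to G.
            G is a leaf — visit G.
          Visit P.
          At P: no right child.
        Visit D.
        At D: no right child.
      Visit U.
      At U: no right child.
    Visit Q.
    At Q: go right to X.
      At X: go left to K.
        K is a leaf — visit K.
      Visit X.
      At X: no right child.
  Visit R.
  At R: no right child.
Full in-order sequence: W, C, F, M, N, Y, B, J, G, P, D, U, Q, K, X, R.

B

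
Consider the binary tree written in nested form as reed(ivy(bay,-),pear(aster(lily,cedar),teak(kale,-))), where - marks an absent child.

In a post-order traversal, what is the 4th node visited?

cedar

Post-order visits the left subtree, then the right subtree, then the node.
At reed: go left to ivy.
  At ivy: go left to bay.
    bay is a leaf — visit bay.
  At ivy: no right child.
  Visit ivy.
At reed: go right to pear.
  At pear: go left to aster.
    At aster: go left to lily.
      lily is a leaf — visit lily.
    At aster: go right to cedar.
      cedar is a leaf — visit cedar.
    Visit aster.
  At pear: go right to teak.
    At teak: go left to kale.
      kale is a leaf — visit kale.
    At teak: no right child.
    Visit teak.
  Visit pear.
Visit reed.
Full post-order sequence: bay, ivy, lily, cedar, aster, kale, teak, pear, reed.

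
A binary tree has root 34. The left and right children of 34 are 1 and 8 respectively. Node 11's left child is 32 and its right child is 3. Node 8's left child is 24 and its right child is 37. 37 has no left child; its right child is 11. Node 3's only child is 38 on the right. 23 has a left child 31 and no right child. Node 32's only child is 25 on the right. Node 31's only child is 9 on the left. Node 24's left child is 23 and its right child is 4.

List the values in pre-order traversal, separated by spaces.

34 1 8 24 23 31 9 4 37 11 32 25 3 38

Pre-order visits the node, then its left subtree, then its right subtree.
Visit 34.
At 34: go left to 1.
  1 is a leaf — visit 1.
At 34: go right to 8.
  Visit 8.
  At 8: go left to 24.
    Visit 24.
    At 24: go left to 23.
      Visit 23.
      At 23: go left to 31.
        Visit 31.
        At 31: go left to 9.
          9 is a leaf — visit 9.
        At 31: no right child.
      At 23: no right child.
    At 24: go right to 4.
      4 is a leaf — visit 4.
  At 8: go right to 37.
    Visit 37.
    At 37: no left child.
    At 37: go right to 11.
      Visit 11.
      At 11: go left to 32.
        Visit 32.
        At 32: no left child.
        At 32: go right to 25.
          25 is a leaf — visit 25.
      At 11: go right to 3.
        Visit 3.
        At 3: no left child.
        At 3: go right to 38.
          38 is a leaf — visit 38.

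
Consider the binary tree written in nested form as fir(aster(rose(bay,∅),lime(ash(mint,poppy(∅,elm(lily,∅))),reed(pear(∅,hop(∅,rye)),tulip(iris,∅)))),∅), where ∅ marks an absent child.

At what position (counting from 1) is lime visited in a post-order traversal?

Post-order visits the left subtree, then the right subtree, then the node.
At fir: go left to aster.
  At aster: go left to rose.
    At rose: go left to bay.
      bay is a leaf — visit bay.
    At rose: no right child.
    Visit rose.
  At aster: go right to lime.
    At lime: go left to ash.
      At ash: go left to mint.
        mint is a leaf — visit mint.
      At ash: go right to poppy.
        At poppy: no left child.
        At poppy: go right to elm.
          At elm: go left to lily.
            lily is a leaf — visit lily.
          At elm: no right child.
          Visit elm.
        Visit poppy.
      Visit ash.
    At lime: go right to reed.
      At reed: go left to pear.
        At pear: no left child.
        At pear: go right to hop.
          At hop: no left child.
          At hop: go right to rye.
            rye is a leaf — visit rye.
          Visit hop.
        Visit pear.
      At reed: go right to tulip.
        At tulip: go left to iris.
          iris is a leaf — visit iris.
        At tulip: no right child.
        Visit tulip.
      Visit reed.
    Visit lime.
  Visit aster.
At fir: no right child.
Visit fir.
Full post-order sequence: bay, rose, mint, lily, elm, poppy, ash, rye, hop, pear, iris, tulip, reed, lime, aster, fir.

14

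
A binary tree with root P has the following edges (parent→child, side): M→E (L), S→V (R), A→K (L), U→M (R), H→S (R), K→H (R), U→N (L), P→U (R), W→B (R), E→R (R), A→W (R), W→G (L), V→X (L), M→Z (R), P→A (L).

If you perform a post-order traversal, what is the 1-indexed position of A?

Post-order visits the left subtree, then the right subtree, then the node.
At P: go left to A.
  At A: go left to K.
    At K: no left child.
    At K: go right to H.
      At H: no left child.
      At H: go right to S.
        At S: no left child.
        At S: go right to V.
          At V: go left to X.
            X is a leaf — visit X.
          At V: no right child.
          Visit V.
        Visit S.
      Visit H.
    Visit K.
  At A: go right to W.
    At W: go left to G.
      G is a leaf — visit G.
    At W: go right to B.
      B is a leaf — visit B.
    Visit W.
  Visit A.
At P: go right to U.
  At U: go left to N.
    N is a leaf — visit N.
  At U: go right to M.
    At M: go left to E.
      At E: no left child.
      At E: go right to R.
        R is a leaf — visit R.
      Visit E.
    At M: go right to Z.
      Z is a leaf — visit Z.
    Visit M.
  Visit U.
Visit P.
Full post-order sequence: X, V, S, H, K, G, B, W, A, N, R, E, Z, M, U, P.

9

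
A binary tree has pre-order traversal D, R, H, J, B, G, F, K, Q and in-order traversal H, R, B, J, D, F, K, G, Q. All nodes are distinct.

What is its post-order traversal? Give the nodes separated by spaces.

H B J R K F Q G D

The first element of pre-order is the root; it splits in-order into left and right subtrees.
Root D: left subtree has 4 nodes {H, R, B, J}, right has 4 {F, K, G, Q}.
  Root R: left subtree has 1 node {H}, right has 2 {B, J}.
    Root J: left subtree has 1 node {B}, right has 0 { }.
  Root G: left subtree has 2 nodes {F, K}, right has 1 {Q}.
    Root F: left subtree has 0 nodes { }, right has 1 {K}.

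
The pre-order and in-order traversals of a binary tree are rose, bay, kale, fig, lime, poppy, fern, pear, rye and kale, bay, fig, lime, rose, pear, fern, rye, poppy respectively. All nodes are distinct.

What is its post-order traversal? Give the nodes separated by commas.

The first element of pre-order is the root; it splits in-order into left and right subtrees.
Root rose: left subtree has 4 nodes {kale, bay, fig, lime}, right has 4 {pear, fern, rye, poppy}.
  Root bay: left subtree has 1 node {kale}, right has 2 {fig, lime}.
    Root fig: left subtree has 0 nodes { }, right has 1 {lime}.
  Root poppy: left subtree has 3 nodes {pear, fern, rye}, right has 0 { }.
    Root fern: left subtree has 1 node {pear}, right has 1 {rye}.

kale, lime, fig, bay, pear, rye, fern, poppy, rose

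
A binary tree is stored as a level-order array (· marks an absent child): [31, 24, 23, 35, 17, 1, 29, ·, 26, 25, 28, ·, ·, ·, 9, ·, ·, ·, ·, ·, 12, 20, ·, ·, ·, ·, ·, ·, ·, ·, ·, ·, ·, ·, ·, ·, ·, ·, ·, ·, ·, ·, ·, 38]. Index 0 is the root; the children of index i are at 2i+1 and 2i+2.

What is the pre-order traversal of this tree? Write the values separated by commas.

31, 24, 35, 26, 17, 25, 12, 28, 20, 38, 23, 1, 29, 9

Pre-order visits the node, then its left subtree, then its right subtree.
Visit 31.
At 31: go left to 24.
  Visit 24.
  At 24: go left to 35.
    Visit 35.
    At 35: no left child.
    At 35: go right to 26.
      26 is a leaf — visit 26.
  At 24: go right to 17.
    Visit 17.
    At 17: go left to 25.
      Visit 25.
      At 25: no left child.
      At 25: go right to 12.
        12 is a leaf — visit 12.
    At 17: go right to 28.
      Visit 28.
      At 28: go left to 20.
        Visit 20.
        At 20: go left to 38.
          38 is a leaf — visit 38.
        At 20: no right child.
      At 28: no right child.
At 31: go right to 23.
  Visit 23.
  At 23: go left to 1.
    1 is a leaf — visit 1.
  At 23: go right to 29.
    Visit 29.
    At 29: no left child.
    At 29: go right to 9.
      9 is a leaf — visit 9.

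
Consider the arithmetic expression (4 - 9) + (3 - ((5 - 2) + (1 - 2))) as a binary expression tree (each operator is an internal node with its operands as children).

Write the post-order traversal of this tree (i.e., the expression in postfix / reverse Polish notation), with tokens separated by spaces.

4 9 - 3 5 2 - 1 2 - + - +

Post-order on an expression tree gives postfix notation: for each operator, emit left operand, right operand, then the operator.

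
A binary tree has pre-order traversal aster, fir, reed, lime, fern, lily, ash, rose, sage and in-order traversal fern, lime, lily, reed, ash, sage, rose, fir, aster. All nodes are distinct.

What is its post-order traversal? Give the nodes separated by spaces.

fern lily lime sage rose ash reed fir aster

The first element of pre-order is the root; it splits in-order into left and right subtrees.
Root aster: left subtree has 8 nodes {fern, lime, lily, reed, ash, sage, rose, fir}, right has 0 { }.
  Root fir: left subtree has 7 nodes {fern, lime, lily, reed, ash, sage, rose}, right has 0 { }.
    Root reed: left subtree has 3 nodes {fern, lime, lily}, right has 3 {ash, sage, rose}.
      Root lime: left subtree has 1 node {fern}, right has 1 {lily}.
      Root ash: left subtree has 0 nodes { }, right has 2 {sage, rose}.
        Root rose: left subtree has 1 node {sage}, right has 0 { }.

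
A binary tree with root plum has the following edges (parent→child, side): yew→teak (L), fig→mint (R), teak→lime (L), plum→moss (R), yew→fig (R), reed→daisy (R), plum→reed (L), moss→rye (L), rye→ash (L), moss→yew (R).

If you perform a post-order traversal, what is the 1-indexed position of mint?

7

Post-order visits the left subtree, then the right subtree, then the node.
At plum: go left to reed.
  At reed: no left child.
  At reed: go right to daisy.
    daisy is a leaf — visit daisy.
  Visit reed.
At plum: go right to moss.
  At moss: go left to rye.
    At rye: go left to ash.
      ash is a leaf — visit ash.
    At rye: no right child.
    Visit rye.
  At moss: go right to yew.
    At yew: go left to teak.
      At teak: go left to lime.
        lime is a leaf — visit lime.
      At teak: no right child.
      Visit teak.
    At yew: go right to fig.
      At fig: no left child.
      At fig: go right to mint.
        mint is a leaf — visit mint.
      Visit fig.
    Visit yew.
  Visit moss.
Visit plum.
Full post-order sequence: daisy, reed, ash, rye, lime, teak, mint, fig, yew, moss, plum.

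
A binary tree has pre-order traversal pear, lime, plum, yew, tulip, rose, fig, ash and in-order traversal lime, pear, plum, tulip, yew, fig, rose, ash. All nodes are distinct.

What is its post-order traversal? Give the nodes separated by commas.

lime, tulip, fig, ash, rose, yew, plum, pear

The first element of pre-order is the root; it splits in-order into left and right subtrees.
Root pear: left subtree has 1 node {lime}, right has 6 {plum, tulip, yew, fig, rose, ash}.
  Root plum: left subtree has 0 nodes { }, right has 5 {tulip, yew, fig, rose, ash}.
    Root yew: left subtree has 1 node {tulip}, right has 3 {fig, rose, ash}.
      Root rose: left subtree has 1 node {fig}, right has 1 {ash}.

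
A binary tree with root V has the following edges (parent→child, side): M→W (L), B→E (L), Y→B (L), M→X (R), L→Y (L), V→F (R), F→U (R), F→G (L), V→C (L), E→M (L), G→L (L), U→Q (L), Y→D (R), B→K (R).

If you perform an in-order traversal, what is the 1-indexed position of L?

11

In-order visits the left subtree, then the node, then the right subtree.
At V: go left to C.
  C is a leaf — visit C.
Visit V.
At V: go right to F.
  At F: go left to G.
    At G: go left to L.
      At L: go left to Y.
        At Y: go left to B.
          At B: go left to E.
            At E: go left to M.
              At M: go left to W.
                W is a leaf — visit W.
              Visit M.
              At M: go right to X.
                X is a leaf — visit X.
            Visit E.
            At E: no right child.
          Visit B.
          At B: go right to K.
            K is a leaf — visit K.
        Visit Y.
        At Y: go right to D.
          D is a leaf — visit D.
      Visit L.
      At L: no right child.
    Visit G.
    At G: no right child.
  Visit F.
  At F: go right to U.
    At U: go left to Q.
      Q is a leaf — visit Q.
    Visit U.
    At U: no right child.
Full in-order sequence: C, V, W, M, X, E, B, K, Y, D, L, G, F, Q, U.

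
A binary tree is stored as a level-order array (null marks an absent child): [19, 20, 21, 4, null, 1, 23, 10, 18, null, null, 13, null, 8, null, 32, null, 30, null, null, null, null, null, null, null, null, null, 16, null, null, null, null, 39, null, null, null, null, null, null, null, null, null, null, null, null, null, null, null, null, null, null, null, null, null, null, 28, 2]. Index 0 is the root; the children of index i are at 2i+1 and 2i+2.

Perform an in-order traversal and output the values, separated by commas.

In-order visits the left subtree, then the node, then the right subtree.
At 19: go left to 20.
  At 20: go left to 4.
    At 4: go left to 10.
      At 10: go left to 32.
        At 32: no left child.
        Visit 32.
        At 32: go right to 39.
          39 is a leaf — visit 39.
      Visit 10.
      At 10: no right child.
    Visit 4.
    At 4: go right to 18.
      At 18: go left to 30.
        30 is a leaf — visit 30.
      Visit 18.
      At 18: no right child.
  Visit 20.
  At 20: no right child.
Visit 19.
At 19: go right to 21.
  At 21: go left to 1.
    At 1: go left to 13.
      13 is a leaf — visit 13.
    Visit 1.
    At 1: no right child.
  Visit 21.
  At 21: go right to 23.
    At 23: go left to 8.
      At 8: go left to 16.
        At 16: go left to 28.
          28 is a leaf — visit 28.
        Visit 16.
        At 16: go right to 2.
          2 is a leaf — visit 2.
      Visit 8.
      At 8: no right child.
    Visit 23.
    At 23: no right child.

32, 39, 10, 4, 30, 18, 20, 19, 13, 1, 21, 28, 16, 2, 8, 23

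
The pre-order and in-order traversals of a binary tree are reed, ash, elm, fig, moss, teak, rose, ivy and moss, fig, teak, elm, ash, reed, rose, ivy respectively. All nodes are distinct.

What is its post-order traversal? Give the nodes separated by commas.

The first element of pre-order is the root; it splits in-order into left and right subtrees.
Root reed: left subtree has 5 nodes {moss, fig, teak, elm, ash}, right has 2 {rose, ivy}.
  Root ash: left subtree has 4 nodes {moss, fig, teak, elm}, right has 0 { }.
    Root elm: left subtree has 3 nodes {moss, fig, teak}, right has 0 { }.
      Root fig: left subtree has 1 node {moss}, right has 1 {teak}.
  Root rose: left subtree has 0 nodes { }, right has 1 {ivy}.

moss, teak, fig, elm, ash, ivy, rose, reed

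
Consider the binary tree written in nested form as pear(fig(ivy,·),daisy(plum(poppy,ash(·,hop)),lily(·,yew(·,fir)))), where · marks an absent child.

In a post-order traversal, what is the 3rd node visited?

poppy

Post-order visits the left subtree, then the right subtree, then the node.
At pear: go left to fig.
  At fig: go left to ivy.
    ivy is a leaf — visit ivy.
  At fig: no right child.
  Visit fig.
At pear: go right to daisy.
  At daisy: go left to plum.
    At plum: go left to poppy.
      poppy is a leaf — visit poppy.
    At plum: go right to ash.
      At ash: no left child.
      At ash: go right to hop.
        hop is a leaf — visit hop.
      Visit ash.
    Visit plum.
  At daisy: go right to lily.
    At lily: no left child.
    At lily: go right to yew.
      At yew: no left child.
      At yew: go right to fir.
        fir is a leaf — visit fir.
      Visit yew.
    Visit lily.
  Visit daisy.
Visit pear.
Full post-order sequence: ivy, fig, poppy, hop, ash, plum, fir, yew, lily, daisy, pear.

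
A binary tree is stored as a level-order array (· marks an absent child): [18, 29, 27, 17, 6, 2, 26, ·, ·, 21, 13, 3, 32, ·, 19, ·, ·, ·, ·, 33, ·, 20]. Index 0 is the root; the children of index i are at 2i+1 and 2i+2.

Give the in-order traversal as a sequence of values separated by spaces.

17 29 33 21 6 20 13 18 3 2 32 27 26 19

In-order visits the left subtree, then the node, then the right subtree.
At 18: go left to 29.
  At 29: go left to 17.
    17 is a leaf — visit 17.
  Visit 29.
  At 29: go right to 6.
    At 6: go left to 21.
      At 21: go left to 33.
        33 is a leaf — visit 33.
      Visit 21.
      At 21: no right child.
    Visit 6.
    At 6: go right to 13.
      At 13: go left to 20.
        20 is a leaf — visit 20.
      Visit 13.
      At 13: no right child.
Visit 18.
At 18: go right to 27.
  At 27: go left to 2.
    At 2: go left to 3.
      3 is a leaf — visit 3.
    Visit 2.
    At 2: go right to 32.
      32 is a leaf — visit 32.
  Visit 27.
  At 27: go right to 26.
    At 26: no left child.
    Visit 26.
    At 26: go right to 19.
      19 is a leaf — visit 19.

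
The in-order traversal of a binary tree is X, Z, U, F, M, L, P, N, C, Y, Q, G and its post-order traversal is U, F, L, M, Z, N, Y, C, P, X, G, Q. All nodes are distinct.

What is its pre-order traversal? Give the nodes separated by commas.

Q, X, P, Z, M, F, U, L, C, N, Y, G

The last element of post-order is the root; it splits in-order into left and right subtrees.
Root Q: left subtree has 10 nodes {X, Z, U, F, M, L, P, N, C, Y}, right has 1 {G}.
  Root X: left subtree has 0 nodes { }, right has 9 {Z, U, F, M, L, P, N, C, Y}.
    Root P: left subtree has 5 nodes {Z, U, F, M, L}, right has 3 {N, C, Y}.
      Root Z: left subtree has 0 nodes { }, right has 4 {U, F, M, L}.
        Root M: left subtree has 2 nodes {U, F}, right has 1 {L}.
          Root F: left subtree has 1 node {U}, right has 0 { }.
      Root C: left subtree has 1 node {N}, right has 1 {Y}.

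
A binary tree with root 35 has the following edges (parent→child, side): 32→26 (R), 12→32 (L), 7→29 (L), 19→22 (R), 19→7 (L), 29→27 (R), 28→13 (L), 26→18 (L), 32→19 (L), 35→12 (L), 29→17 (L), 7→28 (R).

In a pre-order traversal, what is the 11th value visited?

22

Pre-order visits the node, then its left subtree, then its right subtree.
Visit 35.
At 35: go left to 12.
  Visit 12.
  At 12: go left to 32.
    Visit 32.
    At 32: go left to 19.
      Visit 19.
      At 19: go left to 7.
        Visit 7.
        At 7: go left to 29.
          Visit 29.
          At 29: go left to 17.
            17 is a leaf — visit 17.
          At 29: go right to 27.
            27 is a leaf — visit 27.
        At 7: go right to 28.
          Visit 28.
          At 28: go left to 13.
            13 is a leaf — visit 13.
          At 28: no right child.
      At 19: go right to 22.
        22 is a leaf — visit 22.
    At 32: go right to 26.
      Visit 26.
      At 26: go left to 18.
        18 is a leaf — visit 18.
      At 26: no right child.
  At 12: no right child.
At 35: no right child.
Full pre-order sequence: 35, 12, 32, 19, 7, 29, 17, 27, 28, 13, 22, 26, 18.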